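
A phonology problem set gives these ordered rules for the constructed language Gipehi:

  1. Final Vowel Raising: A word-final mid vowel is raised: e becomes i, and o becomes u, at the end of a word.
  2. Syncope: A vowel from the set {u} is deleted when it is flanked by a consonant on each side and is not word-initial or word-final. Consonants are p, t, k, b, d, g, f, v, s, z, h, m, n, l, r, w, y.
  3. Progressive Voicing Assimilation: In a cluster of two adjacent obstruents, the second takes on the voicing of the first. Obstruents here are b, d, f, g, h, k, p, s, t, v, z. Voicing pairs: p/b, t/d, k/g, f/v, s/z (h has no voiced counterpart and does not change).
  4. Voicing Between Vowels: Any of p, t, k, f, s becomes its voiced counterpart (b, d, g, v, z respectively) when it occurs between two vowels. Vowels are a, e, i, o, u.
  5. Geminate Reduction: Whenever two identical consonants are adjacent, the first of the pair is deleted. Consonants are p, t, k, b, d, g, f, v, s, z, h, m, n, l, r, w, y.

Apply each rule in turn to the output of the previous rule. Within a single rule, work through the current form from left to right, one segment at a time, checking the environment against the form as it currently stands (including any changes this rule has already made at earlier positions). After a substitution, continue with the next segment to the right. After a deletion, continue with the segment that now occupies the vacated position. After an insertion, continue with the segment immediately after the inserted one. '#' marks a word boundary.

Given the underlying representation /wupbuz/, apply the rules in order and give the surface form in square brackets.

[wps]

1 Final Vowel Raising: no change — [wupbuz]
2 Syncope: [wupbuz] → [wpbz]
3 Progressive Voicing Assimilation: [wpbz] → [wpps]
4 Voicing Between Vowels: no change — [wpps]
5 Geminate Reduction: [wpps] → [wps]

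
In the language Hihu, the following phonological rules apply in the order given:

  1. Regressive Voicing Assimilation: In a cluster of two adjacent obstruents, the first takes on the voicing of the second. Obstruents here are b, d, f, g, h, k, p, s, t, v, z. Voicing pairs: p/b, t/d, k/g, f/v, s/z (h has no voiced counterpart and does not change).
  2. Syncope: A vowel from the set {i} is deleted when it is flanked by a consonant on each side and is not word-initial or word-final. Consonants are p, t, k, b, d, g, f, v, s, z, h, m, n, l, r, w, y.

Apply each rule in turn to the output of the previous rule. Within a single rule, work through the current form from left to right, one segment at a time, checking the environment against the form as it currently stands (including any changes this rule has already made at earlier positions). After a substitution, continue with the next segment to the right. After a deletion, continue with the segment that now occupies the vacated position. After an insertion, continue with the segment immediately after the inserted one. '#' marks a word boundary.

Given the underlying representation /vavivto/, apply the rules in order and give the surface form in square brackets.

[vavfto]

1 Regressive Voicing Assimilation: [vavivto] → [vavifto]
2 Syncope: [vavifto] → [vavfto]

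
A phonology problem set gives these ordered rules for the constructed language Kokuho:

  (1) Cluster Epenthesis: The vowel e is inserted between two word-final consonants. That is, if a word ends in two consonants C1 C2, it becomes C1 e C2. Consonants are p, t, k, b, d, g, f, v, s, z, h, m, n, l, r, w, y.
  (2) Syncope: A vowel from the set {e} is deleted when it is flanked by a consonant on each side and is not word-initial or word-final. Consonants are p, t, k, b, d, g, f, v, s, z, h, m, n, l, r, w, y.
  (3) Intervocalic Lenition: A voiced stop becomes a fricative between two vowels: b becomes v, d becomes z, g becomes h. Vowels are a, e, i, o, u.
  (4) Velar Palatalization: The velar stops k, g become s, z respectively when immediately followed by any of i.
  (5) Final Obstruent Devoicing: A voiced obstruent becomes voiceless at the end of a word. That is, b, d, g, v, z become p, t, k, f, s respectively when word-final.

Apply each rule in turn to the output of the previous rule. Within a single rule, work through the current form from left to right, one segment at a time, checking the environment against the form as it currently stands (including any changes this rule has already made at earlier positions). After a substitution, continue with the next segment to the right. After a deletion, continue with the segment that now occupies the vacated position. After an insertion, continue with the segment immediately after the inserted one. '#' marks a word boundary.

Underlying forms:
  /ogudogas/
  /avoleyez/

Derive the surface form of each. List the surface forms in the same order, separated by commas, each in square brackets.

[ohuzohas], [avolys]

/ogudogas/:
  (1) Cluster Epenthesis: no change — [ogudogas]
  (2) Syncope: no change — [ogudogas]
  (3) Intervocalic Lenition: [ogudogas] → [ohuzohas]
  (4) Velar Palatalization: no change — [ohuzohas]
  (5) Final Obstruent Devoicing: no change — [ohuzohas]
/avoleyez/:
  (1) Cluster Epenthesis: no change — [avoleyez]
  (2) Syncope: [avoleyez] → [avolyz]
  (3) Intervocalic Lenition: no change — [avolyz]
  (4) Velar Palatalization: no change — [avolyz]
  (5) Final Obstruent Devoicing: [avolyz] → [avolys]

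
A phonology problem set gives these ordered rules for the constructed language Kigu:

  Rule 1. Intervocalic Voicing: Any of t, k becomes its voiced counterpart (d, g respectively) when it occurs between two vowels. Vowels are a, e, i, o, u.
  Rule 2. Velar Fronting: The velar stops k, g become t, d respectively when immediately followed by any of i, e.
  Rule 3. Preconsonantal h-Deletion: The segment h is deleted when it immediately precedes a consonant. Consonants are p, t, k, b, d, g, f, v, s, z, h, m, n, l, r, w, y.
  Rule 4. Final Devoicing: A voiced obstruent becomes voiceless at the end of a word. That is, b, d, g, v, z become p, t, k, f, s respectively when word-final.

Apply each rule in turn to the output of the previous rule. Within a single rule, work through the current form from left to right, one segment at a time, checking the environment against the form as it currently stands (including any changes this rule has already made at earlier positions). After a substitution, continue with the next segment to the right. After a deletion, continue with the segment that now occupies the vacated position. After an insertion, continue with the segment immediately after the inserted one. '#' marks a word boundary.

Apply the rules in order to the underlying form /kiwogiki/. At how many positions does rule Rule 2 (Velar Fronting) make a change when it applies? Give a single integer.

3

Rule 1 Intervocalic Voicing: [kiwogiki] → [kiwogigi]
Rule 2 Velar Fronting: [kiwogigi] → [tiwodidi]
Rule 3 Preconsonantal h-Deletion: no change — [tiwodidi]
Rule 4 Final Devoicing: no change — [tiwodidi]
Rule Rule 2 changed 3 position(s).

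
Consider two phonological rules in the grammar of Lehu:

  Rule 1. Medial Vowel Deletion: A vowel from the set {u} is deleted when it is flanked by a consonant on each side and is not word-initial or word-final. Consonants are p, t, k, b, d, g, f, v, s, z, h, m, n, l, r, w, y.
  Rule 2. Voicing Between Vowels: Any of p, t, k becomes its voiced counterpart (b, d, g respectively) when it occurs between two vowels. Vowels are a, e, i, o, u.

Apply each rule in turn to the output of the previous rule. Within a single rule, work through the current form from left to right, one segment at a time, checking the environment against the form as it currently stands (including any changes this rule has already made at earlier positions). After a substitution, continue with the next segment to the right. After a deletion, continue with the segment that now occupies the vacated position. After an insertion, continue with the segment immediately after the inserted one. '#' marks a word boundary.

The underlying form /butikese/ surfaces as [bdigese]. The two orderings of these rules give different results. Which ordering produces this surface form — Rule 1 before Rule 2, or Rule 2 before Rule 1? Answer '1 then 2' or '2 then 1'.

Order 1 then 2:
  1 Medial Vowel Deletion: [butikese] → [btikese]
  2 Voicing Between Vowels: [btikese] → [btigese]
  result: [btigese]
Order 2 then 1:
  2 Voicing Between Vowels: [butikese] → [budigese]
  1 Medial Vowel Deletion: [budigese] → [bdigese]
  result: [bdigese]

2 then 1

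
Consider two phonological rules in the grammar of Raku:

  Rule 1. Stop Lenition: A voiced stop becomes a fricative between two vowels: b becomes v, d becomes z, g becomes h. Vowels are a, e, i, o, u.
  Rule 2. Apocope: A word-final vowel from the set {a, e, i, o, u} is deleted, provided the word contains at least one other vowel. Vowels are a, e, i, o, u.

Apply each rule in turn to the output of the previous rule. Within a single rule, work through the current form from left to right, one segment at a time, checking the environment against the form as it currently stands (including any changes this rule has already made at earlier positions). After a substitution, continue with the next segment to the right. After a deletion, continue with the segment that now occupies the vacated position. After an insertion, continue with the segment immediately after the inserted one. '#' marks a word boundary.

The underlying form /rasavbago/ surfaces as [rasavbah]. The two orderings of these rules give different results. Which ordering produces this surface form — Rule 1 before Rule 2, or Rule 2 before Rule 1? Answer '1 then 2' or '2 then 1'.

1 then 2

Order 1 then 2:
  1 Stop Lenition: [rasavbago] → [rasavbaho]
  2 Apocope: [rasavbaho] → [rasavbah]
  result: [rasavbah]
Order 2 then 1:
  2 Apocope: [rasavbago] → [rasavbag]
  1 Stop Lenition: no change — [rasavbag]
  result: [rasavbag]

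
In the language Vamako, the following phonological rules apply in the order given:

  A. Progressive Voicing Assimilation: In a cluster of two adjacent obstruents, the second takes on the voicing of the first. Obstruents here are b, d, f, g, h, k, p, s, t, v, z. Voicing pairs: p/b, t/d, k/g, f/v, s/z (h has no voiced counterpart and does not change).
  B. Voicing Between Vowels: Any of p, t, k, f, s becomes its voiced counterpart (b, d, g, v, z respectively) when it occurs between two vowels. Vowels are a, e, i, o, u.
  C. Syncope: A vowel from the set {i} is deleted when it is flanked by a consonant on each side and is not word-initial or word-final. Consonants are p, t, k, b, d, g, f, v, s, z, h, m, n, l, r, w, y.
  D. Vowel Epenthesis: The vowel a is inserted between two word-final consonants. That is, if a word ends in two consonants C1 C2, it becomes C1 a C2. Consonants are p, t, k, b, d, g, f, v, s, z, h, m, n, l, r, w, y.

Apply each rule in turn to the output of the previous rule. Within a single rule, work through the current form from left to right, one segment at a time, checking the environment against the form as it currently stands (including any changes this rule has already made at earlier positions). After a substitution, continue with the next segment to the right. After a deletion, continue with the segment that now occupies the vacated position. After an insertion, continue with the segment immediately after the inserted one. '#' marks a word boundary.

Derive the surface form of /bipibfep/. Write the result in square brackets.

[bbbvep]

A Progressive Voicing Assimilation: [bipibfep] → [bipibvep]
B Voicing Between Vowels: [bipibvep] → [bibibvep]
C Syncope: [bibibvep] → [bbbvep]
D Vowel Epenthesis: no change — [bbbvep]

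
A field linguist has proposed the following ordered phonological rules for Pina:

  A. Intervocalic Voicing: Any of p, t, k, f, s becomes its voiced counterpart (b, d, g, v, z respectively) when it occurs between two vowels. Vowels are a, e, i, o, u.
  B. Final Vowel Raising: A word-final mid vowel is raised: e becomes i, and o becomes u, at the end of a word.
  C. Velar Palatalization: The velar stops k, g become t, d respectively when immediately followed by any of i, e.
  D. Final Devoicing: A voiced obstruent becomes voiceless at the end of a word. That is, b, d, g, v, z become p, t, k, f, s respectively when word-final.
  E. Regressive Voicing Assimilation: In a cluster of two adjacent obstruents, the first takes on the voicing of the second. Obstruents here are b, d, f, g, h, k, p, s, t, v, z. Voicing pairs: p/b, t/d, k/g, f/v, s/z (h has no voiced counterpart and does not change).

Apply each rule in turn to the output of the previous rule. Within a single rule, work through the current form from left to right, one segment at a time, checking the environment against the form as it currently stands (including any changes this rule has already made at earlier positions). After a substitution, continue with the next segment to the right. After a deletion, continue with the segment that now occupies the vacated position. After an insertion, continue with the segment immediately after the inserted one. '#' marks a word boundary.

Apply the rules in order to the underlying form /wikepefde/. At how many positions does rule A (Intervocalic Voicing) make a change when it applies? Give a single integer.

2

A Intervocalic Voicing: [wikepefde] → [wigebefde]
B Final Vowel Raising: [wigebefde] → [wigebefdi]
C Velar Palatalization: [wigebefdi] → [widebefdi]
D Final Devoicing: no change — [widebefdi]
E Regressive Voicing Assimilation: [widebefdi] → [widebevdi]
Rule A changed 2 position(s).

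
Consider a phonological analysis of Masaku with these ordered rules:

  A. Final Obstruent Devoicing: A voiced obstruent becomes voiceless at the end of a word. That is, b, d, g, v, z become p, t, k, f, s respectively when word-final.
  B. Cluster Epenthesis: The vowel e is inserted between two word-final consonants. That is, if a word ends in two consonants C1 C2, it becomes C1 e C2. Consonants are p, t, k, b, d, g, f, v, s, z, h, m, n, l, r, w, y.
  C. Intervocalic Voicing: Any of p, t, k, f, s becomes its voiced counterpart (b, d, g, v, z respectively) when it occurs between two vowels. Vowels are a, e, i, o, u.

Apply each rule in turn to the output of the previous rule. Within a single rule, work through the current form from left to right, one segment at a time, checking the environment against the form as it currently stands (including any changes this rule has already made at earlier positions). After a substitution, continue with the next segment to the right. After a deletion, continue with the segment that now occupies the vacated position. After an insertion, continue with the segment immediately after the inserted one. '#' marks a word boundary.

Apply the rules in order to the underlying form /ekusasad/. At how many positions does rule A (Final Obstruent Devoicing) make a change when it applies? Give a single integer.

1

A Final Obstruent Devoicing: [ekusasad] → [ekusasat]
B Cluster Epenthesis: no change — [ekusasat]
C Intervocalic Voicing: [ekusasat] → [eguzazat]
Rule A changed 1 position(s).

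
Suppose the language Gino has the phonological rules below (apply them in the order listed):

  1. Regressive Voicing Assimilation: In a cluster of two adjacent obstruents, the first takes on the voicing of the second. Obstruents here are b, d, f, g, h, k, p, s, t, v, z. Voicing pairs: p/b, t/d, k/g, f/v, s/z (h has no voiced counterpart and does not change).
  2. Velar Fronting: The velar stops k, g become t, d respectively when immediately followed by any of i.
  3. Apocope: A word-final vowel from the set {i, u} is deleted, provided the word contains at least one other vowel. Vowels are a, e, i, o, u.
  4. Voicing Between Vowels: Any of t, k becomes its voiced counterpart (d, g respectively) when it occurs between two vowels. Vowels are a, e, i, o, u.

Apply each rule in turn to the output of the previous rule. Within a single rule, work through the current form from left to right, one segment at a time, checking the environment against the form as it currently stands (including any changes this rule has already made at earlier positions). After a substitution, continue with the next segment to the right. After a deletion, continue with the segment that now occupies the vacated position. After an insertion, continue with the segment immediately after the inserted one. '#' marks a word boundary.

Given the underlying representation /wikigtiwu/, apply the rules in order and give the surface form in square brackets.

[widiktiw]

1 Regressive Voicing Assimilation: [wikigtiwu] → [wikiktiwu]
2 Velar Fronting: [wikiktiwu] → [witiktiwu]
3 Apocope: [witiktiwu] → [witiktiw]
4 Voicing Between Vowels: [witiktiw] → [widiktiw]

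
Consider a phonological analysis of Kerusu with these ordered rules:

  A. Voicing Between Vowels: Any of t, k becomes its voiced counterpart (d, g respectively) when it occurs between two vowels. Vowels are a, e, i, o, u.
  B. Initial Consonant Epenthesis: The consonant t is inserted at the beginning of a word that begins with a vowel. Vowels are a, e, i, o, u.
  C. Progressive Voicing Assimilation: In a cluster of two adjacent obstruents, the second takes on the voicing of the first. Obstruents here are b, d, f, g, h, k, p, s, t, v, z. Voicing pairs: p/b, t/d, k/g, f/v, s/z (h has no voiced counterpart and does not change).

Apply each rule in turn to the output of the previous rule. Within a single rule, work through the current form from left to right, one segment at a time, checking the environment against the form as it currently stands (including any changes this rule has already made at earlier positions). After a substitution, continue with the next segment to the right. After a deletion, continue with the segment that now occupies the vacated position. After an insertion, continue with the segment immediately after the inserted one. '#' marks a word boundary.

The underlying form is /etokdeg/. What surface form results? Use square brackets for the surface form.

A Voicing Between Vowels: [etokdeg] → [edokdeg]
B Initial Consonant Epenthesis: [edokdeg] → [tedokdeg]
C Progressive Voicing Assimilation: [tedokdeg] → [tedokteg]

[tedokteg]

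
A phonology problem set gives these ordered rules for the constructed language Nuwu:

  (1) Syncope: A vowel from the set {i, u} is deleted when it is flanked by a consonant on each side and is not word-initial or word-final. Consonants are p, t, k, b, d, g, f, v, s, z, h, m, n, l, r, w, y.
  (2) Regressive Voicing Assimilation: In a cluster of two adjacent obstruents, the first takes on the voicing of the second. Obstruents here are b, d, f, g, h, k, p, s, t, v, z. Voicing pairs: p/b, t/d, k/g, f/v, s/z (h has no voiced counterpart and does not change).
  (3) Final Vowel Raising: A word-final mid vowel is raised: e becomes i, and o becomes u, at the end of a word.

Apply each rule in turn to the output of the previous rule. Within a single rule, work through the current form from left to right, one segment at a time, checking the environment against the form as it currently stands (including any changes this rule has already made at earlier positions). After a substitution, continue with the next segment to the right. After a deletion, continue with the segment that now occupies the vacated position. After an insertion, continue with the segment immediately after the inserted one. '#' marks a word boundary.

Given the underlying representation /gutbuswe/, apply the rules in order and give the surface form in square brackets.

[kdpswi]

(1) Syncope: [gutbuswe] → [gtbswe]
(2) Regressive Voicing Assimilation: [gtbswe] → [kdpswe]
(3) Final Vowel Raising: [kdpswe] → [kdpswi]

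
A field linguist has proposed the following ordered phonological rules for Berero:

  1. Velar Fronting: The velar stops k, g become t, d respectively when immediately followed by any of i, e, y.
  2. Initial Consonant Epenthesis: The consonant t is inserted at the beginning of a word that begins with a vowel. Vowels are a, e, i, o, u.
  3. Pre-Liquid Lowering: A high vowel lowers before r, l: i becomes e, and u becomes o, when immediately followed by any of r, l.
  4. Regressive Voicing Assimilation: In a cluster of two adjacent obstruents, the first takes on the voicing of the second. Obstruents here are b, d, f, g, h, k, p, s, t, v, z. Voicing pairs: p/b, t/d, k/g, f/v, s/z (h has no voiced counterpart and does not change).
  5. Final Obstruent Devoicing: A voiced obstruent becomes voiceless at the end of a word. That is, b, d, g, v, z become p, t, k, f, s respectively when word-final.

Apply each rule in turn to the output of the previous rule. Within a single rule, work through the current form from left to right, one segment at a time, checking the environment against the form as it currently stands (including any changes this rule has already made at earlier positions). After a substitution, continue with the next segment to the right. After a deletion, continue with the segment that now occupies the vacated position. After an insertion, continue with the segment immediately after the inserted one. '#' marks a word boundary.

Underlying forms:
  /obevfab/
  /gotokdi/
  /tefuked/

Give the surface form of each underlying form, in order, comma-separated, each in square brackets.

[tobeffap], [gotogdi], [tefutet]

/obevfab/:
  1 Velar Fronting: no change — [obevfab]
  2 Initial Consonant Epenthesis: [obevfab] → [tobevfab]
  3 Pre-Liquid Lowering: no change — [tobevfab]
  4 Regressive Voicing Assimilation: [tobevfab] → [tobeffab]
  5 Final Obstruent Devoicing: [tobeffab] → [tobeffap]
/gotokdi/:
  1 Velar Fronting: no change — [gotokdi]
  2 Initial Consonant Epenthesis: no change — [gotokdi]
  3 Pre-Liquid Lowering: no change — [gotokdi]
  4 Regressive Voicing Assimilation: [gotokdi] → [gotogdi]
  5 Final Obstruent Devoicing: no change — [gotogdi]
/tefuked/:
  1 Velar Fronting: [tefuked] → [tefuted]
  2 Initial Consonant Epenthesis: no change — [tefuted]
  3 Pre-Liquid Lowering: no change — [tefuted]
  4 Regressive Voicing Assimilation: no change — [tefuted]
  5 Final Obstruent Devoicing: [tefuted] → [tefutet]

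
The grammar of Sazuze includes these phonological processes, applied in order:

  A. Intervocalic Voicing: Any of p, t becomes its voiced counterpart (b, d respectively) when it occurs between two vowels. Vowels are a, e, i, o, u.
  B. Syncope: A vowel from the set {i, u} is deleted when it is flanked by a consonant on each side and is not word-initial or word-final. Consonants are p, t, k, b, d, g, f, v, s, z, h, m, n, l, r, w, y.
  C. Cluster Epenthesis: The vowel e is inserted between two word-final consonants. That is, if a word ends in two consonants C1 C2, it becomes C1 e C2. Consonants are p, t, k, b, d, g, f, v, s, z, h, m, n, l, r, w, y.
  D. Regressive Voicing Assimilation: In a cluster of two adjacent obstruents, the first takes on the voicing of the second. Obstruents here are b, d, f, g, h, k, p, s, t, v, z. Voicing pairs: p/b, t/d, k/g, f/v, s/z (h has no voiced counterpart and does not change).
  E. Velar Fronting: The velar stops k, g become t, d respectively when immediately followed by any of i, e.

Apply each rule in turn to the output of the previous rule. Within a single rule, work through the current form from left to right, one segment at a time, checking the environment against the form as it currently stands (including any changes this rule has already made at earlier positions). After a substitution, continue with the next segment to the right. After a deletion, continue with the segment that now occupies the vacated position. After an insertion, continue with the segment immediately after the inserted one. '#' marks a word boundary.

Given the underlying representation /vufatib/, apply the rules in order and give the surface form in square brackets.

A Intervocalic Voicing: [vufatib] → [vufadib]
B Syncope: [vufadib] → [vfadb]
C Cluster Epenthesis: [vfadb] → [vfadeb]
D Regressive Voicing Assimilation: [vfadeb] → [ffadeb]
E Velar Fronting: no change — [ffadeb]

[ffadeb]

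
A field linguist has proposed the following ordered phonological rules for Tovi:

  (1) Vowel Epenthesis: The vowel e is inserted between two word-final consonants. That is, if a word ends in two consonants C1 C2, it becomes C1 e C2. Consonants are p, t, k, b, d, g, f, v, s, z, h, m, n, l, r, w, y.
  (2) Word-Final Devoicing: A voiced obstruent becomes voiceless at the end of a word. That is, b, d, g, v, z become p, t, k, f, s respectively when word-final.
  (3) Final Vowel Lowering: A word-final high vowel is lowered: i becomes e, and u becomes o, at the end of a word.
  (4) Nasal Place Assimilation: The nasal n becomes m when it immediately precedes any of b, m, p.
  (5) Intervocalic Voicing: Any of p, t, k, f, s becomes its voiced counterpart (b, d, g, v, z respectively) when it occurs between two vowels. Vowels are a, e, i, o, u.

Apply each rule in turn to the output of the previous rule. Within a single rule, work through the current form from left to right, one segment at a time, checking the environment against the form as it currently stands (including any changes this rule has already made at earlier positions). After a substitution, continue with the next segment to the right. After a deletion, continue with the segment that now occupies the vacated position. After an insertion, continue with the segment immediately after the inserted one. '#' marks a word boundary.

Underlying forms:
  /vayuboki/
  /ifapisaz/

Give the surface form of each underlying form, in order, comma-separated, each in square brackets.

/vayuboki/:
  (1) Vowel Epenthesis: no change — [vayuboki]
  (2) Word-Final Devoicing: no change — [vayuboki]
  (3) Final Vowel Lowering: [vayuboki] → [vayuboke]
  (4) Nasal Place Assimilation: no change — [vayuboke]
  (5) Intervocalic Voicing: [vayuboke] → [vayuboge]
/ifapisaz/:
  (1) Vowel Epenthesis: no change — [ifapisaz]
  (2) Word-Final Devoicing: [ifapisaz] → [ifapisas]
  (3) Final Vowel Lowering: no change — [ifapisas]
  (4) Nasal Place Assimilation: no change — [ifapisas]
  (5) Intervocalic Voicing: [ifapisas] → [ivabizas]

[vayuboge], [ivabizas]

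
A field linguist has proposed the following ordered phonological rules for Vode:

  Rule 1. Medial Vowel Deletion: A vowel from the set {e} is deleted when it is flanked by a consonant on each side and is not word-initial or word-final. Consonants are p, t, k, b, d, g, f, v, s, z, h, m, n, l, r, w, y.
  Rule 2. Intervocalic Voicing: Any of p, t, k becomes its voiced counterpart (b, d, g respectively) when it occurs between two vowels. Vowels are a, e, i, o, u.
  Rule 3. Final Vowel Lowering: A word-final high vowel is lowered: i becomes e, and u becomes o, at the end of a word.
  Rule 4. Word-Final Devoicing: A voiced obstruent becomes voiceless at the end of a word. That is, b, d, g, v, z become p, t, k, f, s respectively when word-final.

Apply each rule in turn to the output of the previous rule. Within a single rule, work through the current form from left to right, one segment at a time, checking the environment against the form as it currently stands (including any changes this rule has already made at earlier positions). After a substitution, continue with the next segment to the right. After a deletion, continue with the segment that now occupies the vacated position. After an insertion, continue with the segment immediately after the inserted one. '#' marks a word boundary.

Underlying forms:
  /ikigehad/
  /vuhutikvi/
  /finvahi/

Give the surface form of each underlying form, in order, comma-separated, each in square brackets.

/ikigehad/:
  Rule 1 Medial Vowel Deletion: [ikigehad] → [ikighad]
  Rule 2 Intervocalic Voicing: [ikighad] → [igighad]
  Rule 3 Final Vowel Lowering: no change — [igighad]
  Rule 4 Word-Final Devoicing: [igighad] → [igighat]
/vuhutikvi/:
  Rule 1 Medial Vowel Deletion: no change — [vuhutikvi]
  Rule 2 Intervocalic Voicing: [vuhutikvi] → [vuhudikvi]
  Rule 3 Final Vowel Lowering: [vuhudikvi] → [vuhudikve]
  Rule 4 Word-Final Devoicing: no change — [vuhudikve]
/finvahi/:
  Rule 1 Medial Vowel Deletion: no change — [finvahi]
  Rule 2 Intervocalic Voicing: no change — [finvahi]
  Rule 3 Final Vowel Lowering: [finvahi] → [finvahe]
  Rule 4 Word-Final Devoicing: no change — [finvahe]

[igighat], [vuhudikve], [finvahe]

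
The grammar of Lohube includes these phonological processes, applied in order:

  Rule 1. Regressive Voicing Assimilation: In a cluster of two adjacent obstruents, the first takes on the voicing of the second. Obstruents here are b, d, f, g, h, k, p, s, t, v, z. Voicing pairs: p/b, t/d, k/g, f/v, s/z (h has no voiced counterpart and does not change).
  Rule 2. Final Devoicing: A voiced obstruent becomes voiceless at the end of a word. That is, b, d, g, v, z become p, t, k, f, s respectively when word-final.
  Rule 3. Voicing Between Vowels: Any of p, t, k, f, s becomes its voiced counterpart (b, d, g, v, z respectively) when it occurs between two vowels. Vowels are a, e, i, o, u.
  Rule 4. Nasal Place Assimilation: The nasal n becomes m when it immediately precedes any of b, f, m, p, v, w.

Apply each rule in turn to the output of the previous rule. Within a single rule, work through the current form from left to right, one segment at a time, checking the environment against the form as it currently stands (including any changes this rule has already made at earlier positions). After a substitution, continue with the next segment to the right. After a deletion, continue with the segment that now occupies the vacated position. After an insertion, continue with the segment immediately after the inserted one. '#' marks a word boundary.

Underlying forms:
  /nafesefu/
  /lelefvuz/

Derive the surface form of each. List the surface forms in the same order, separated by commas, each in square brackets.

[navezevu], [lelevvus]

/nafesefu/:
  Rule 1 Regressive Voicing Assimilation: no change — [nafesefu]
  Rule 2 Final Devoicing: no change — [nafesefu]
  Rule 3 Voicing Between Vowels: [nafesefu] → [navezevu]
  Rule 4 Nasal Place Assimilation: no change — [navezevu]
/lelefvuz/:
  Rule 1 Regressive Voicing Assimilation: [lelefvuz] → [lelevvuz]
  Rule 2 Final Devoicing: [lelevvuz] → [lelevvus]
  Rule 3 Voicing Between Vowels: no change — [lelevvus]
  Rule 4 Nasal Place Assimilation: no change — [lelevvus]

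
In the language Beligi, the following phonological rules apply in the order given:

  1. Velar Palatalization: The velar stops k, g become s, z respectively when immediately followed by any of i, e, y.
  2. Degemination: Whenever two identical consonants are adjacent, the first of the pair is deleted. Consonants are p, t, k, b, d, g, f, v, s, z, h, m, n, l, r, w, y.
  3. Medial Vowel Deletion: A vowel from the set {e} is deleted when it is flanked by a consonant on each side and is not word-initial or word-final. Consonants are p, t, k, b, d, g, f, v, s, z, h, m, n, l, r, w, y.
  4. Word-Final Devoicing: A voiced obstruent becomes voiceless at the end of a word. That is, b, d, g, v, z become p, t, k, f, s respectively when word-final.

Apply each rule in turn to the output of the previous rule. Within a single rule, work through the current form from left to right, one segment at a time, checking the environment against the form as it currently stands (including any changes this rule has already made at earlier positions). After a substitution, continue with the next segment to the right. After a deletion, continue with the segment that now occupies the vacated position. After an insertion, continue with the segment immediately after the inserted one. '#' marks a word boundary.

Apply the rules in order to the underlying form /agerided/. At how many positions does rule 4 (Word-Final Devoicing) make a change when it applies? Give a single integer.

1 Velar Palatalization: [agerided] → [azerided]
2 Degemination: no change — [azerided]
3 Medial Vowel Deletion: [azerided] → [azridd]
4 Word-Final Devoicing: [azridd] → [azridt]
Rule 4 changed 1 position(s).

1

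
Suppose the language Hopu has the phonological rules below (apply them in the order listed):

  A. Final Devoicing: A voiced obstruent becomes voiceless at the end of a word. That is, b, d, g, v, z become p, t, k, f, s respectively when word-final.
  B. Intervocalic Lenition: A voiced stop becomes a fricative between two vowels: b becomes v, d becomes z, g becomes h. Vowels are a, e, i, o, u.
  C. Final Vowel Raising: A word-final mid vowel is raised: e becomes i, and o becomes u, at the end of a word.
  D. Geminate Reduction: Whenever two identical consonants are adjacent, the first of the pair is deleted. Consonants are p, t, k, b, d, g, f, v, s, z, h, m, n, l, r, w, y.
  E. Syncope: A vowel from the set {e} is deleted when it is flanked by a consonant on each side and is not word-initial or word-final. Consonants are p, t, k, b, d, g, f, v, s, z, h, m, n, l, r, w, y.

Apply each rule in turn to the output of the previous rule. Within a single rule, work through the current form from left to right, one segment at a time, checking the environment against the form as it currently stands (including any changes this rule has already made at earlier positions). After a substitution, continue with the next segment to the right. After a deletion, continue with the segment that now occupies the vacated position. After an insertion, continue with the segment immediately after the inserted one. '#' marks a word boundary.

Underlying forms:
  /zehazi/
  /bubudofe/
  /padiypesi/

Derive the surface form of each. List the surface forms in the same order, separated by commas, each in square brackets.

/zehazi/:
  A Final Devoicing: no change — [zehazi]
  B Intervocalic Lenition: no change — [zehazi]
  C Final Vowel Raising: no change — [zehazi]
  D Geminate Reduction: no change — [zehazi]
  E Syncope: [zehazi] → [zhazi]
/bubudofe/:
  A Final Devoicing: no change — [bubudofe]
  B Intervocalic Lenition: [bubudofe] → [buvuzofe]
  C Final Vowel Raising: [buvuzofe] → [buvuzofi]
  D Geminate Reduction: no change — [buvuzofi]
  E Syncope: no change — [buvuzofi]
/padiypesi/:
  A Final Devoicing: no change — [padiypesi]
  B Intervocalic Lenition: [padiypesi] → [paziypesi]
  C Final Vowel Raising: no change — [paziypesi]
  D Geminate Reduction: no change — [paziypesi]
  E Syncope: [paziypesi] → [paziypsi]

[zhazi], [buvuzofi], [paziypsi]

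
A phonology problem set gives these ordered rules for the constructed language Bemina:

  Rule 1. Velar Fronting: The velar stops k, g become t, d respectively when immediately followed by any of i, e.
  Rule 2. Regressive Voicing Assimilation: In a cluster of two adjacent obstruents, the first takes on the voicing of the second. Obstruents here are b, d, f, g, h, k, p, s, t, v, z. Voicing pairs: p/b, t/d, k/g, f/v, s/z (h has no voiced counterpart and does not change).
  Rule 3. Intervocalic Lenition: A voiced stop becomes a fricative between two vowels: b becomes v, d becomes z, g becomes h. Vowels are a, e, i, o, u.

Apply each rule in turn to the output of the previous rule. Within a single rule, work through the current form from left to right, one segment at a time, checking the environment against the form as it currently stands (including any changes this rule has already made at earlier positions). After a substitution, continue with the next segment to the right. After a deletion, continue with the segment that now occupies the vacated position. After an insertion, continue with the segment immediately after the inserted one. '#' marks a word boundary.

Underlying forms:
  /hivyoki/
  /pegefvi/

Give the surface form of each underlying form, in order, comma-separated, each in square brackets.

[hivyoti], [pezevvi]

/hivyoki/:
  Rule 1 Velar Fronting: [hivyoki] → [hivyoti]
  Rule 2 Regressive Voicing Assimilation: no change — [hivyoti]
  Rule 3 Intervocalic Lenition: no change — [hivyoti]
/pegefvi/:
  Rule 1 Velar Fronting: [pegefvi] → [pedefvi]
  Rule 2 Regressive Voicing Assimilation: [pedefvi] → [pedevvi]
  Rule 3 Intervocalic Lenition: [pedevvi] → [pezevvi]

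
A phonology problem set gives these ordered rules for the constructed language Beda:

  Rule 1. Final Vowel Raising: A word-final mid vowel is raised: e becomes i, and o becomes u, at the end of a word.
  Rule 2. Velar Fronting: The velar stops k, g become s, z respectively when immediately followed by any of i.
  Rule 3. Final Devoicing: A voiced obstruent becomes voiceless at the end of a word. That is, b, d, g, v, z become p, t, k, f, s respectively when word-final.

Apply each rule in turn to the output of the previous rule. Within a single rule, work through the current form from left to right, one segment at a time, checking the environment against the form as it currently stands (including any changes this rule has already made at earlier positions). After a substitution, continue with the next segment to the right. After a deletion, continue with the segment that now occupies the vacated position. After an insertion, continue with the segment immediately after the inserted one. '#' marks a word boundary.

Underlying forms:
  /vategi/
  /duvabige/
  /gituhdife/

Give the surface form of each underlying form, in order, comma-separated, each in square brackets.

[vatezi], [duvabizi], [zituhdifi]

/vategi/:
  Rule 1 Final Vowel Raising: no change — [vategi]
  Rule 2 Velar Fronting: [vategi] → [vatezi]
  Rule 3 Final Devoicing: no change — [vatezi]
/duvabige/:
  Rule 1 Final Vowel Raising: [duvabige] → [duvabigi]
  Rule 2 Velar Fronting: [duvabigi] → [duvabizi]
  Rule 3 Final Devoicing: no change — [duvabizi]
/gituhdife/:
  Rule 1 Final Vowel Raising: [gituhdife] → [gituhdifi]
  Rule 2 Velar Fronting: [gituhdifi] → [zituhdifi]
  Rule 3 Final Devoicing: no change — [zituhdifi]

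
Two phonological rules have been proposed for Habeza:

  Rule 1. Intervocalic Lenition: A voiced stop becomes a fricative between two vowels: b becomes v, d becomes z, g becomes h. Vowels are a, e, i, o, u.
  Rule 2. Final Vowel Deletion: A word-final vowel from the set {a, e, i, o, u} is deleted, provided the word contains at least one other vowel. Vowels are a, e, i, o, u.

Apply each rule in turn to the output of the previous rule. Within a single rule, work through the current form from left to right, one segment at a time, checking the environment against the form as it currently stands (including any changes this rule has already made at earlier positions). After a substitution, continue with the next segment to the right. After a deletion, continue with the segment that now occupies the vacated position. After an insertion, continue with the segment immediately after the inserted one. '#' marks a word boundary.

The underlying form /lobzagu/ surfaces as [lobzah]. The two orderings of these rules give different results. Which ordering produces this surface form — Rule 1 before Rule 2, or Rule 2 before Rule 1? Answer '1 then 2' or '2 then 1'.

1 then 2

Order 1 then 2:
  1 Intervocalic Lenition: [lobzagu] → [lobzahu]
  2 Final Vowel Deletion: [lobzahu] → [lobzah]
  result: [lobzah]
Order 2 then 1:
  2 Final Vowel Deletion: [lobzagu] → [lobzag]
  1 Intervocalic Lenition: no change — [lobzag]
  result: [lobzag]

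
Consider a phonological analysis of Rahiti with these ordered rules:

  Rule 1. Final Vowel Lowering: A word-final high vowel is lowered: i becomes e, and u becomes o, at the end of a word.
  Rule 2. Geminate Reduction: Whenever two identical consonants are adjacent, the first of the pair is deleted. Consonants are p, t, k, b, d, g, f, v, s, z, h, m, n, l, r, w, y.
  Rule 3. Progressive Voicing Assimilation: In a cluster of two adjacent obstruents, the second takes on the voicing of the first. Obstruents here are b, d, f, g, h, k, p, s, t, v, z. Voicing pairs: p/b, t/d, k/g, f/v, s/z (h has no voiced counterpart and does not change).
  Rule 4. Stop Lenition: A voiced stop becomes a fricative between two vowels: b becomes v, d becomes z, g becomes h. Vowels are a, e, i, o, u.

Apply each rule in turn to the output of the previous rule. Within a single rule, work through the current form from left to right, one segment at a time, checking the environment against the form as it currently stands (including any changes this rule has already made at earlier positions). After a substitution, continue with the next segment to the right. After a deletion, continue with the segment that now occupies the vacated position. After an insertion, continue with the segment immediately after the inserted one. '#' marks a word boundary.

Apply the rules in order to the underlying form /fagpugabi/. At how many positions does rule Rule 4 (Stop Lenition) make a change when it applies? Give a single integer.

Rule 1 Final Vowel Lowering: [fagpugabi] → [fagpugabe]
Rule 2 Geminate Reduction: no change — [fagpugabe]
Rule 3 Progressive Voicing Assimilation: [fagpugabe] → [fagbugabe]
Rule 4 Stop Lenition: [fagbugabe] → [fagbuhave]
Rule Rule 4 changed 2 position(s).

2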